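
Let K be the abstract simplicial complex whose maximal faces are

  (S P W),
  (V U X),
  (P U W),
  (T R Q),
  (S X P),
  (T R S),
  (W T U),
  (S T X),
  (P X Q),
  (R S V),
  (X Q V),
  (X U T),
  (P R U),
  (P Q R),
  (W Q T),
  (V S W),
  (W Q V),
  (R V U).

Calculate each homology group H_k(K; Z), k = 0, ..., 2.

H_0 ≅ Z,  H_1 ≅ Z^2,  H_2 ≅ Z.

We work with the vertex ordering P < Q < R < S < T < U < V < W < X. The simplices of K, each written with vertices in increasing order, are:

  0-simplices (9): P, Q, R, S, T, U, V, W, X
  1-simplices (27): PQ, PR, PS, PU, PW, PX, QR, QT, QV, QW, QX, RS, RT, RU, RV, ST, SV, SW, SX, TU, TW, TX, UV, UW, UX, VW, VX
  2-simplices (18): PQR, PQX, PRU, PSW, PSX, PUW, QRT, QTW, QVW, QVX, RST, RSV, RUV, STX, SVW, TUW, TUX, UVX

so the chain groups are C_0 ≅ Z^9, C_1 ≅ Z^27, C_2 ≅ Z^18.

∂_1: C_1 → C_0 maps an edge to its endpoints' difference, ∂[p,q] = q − p. For instance
  ∂PS = S − P.
The resulting 9×27 matrix has rank 8, and its Smith normal form has invariant factors (1,1,1,1,1,1,1,1).

Boundary ∂_2: C_2 → C_1 sends each 2-simplex [p,q,r] to [q,r] − [p,r] + [p,q]. For instance
  ∂PSX = SX − PX + PS,
  ∂PRU = RU − PU + PR.
The 27×18 boundary matrix has rank 17 and Smith normal form diag(1,1,1,1,1,1,1,1,1,1,1,1,1,1,1,1,1).

Computing H_k = (kernel of ∂_k) / (image of ∂_{k+1}):

  H_0: rank C_0 − rank ∂_1 = 9 − 8 = 1, and the invariant factors of ∂_1 are all 1, so H_0 = Z.
  H_1: rank ker ∂_1 − rank ∂_2 = (27 − 8) − 17 = 2, and the invariant factors of ∂_2 are all 1, so H_1 = Z^2.
  H_2: rank ker ∂_2 − rank ∂_3 = (18 − 17) − 0 = 1, and there is no ∂_3, so H_2 = Z.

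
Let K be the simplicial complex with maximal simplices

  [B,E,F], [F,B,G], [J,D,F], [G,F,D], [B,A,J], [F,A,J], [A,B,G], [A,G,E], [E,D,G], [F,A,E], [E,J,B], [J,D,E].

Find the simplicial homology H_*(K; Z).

Fix the vertex order A < B < D < E < F < G < J and write every simplex with vertices in increasing order. Then dim K = 2 and the simplices of K are:

  0-simplices (7): A, B, D, E, F, G, J
  1-simplices (18): AB, AE, AF, AG, AJ, BE, BF, BG, BJ, DE, DF, DG, DJ, EF, EG, EJ, FG, FJ
  2-simplices (12): ABG, ABJ, AEF, AEG, AFJ, BEF, BEJ, BFG, DEG, DEJ, DFG, DFJ

giving chain groups C_0 ≅ Z^7, C_1 ≅ Z^18, C_2 ≅ Z^12.

Boundary ∂_1: C_1 → C_0 maps an edge to its endpoints' difference, ∂[p,q] = q − p. For instance
  ∂AG = G − A.
This gives a 7×18 integer matrix of rank 6; reducing to Smith normal form yields diagonal entries (1,1,1,1,1,1).

Boundary ∂_2: C_2 → C_1 sends each 2-simplex [p,q,r] to [q,r] − [p,r] + [p,q]. For instance
  ∂BFG = FG − BG + BF,
  ∂DFG = FG − DG + DF.
The 18×12 boundary matrix has rank 12 and Smith normal form diag(1,1,1,1,1,1,1,1,1,1,1,2).

From H_k ≅ ker(∂_k) / im(∂_{k+1}) we obtain:

  H_0: rank C_0 − rank ∂_1 = 7 − 6 = 1, and the invariant factors of ∂_1 are all 1, so H_0 ≅ Z.
  H_1: rank ker ∂_1 − rank ∂_2 = (18 − 6) − 12 = 0, and ∂_2 has invariant factor 2 > 1, so H_1 ≅ Z/2.
  H_2: rank ker ∂_2 − rank ∂_3 = (12 − 12) − 0 = 0, and there is no ∂_3, so H_2 ≅ 0.

As a check, the Euler characteristic is 7 − 18 + 12 = 1, which agrees with 1 − 0 + 0 = 1.

H_0 = Z,  H_1 = Z/2,  H_2 = 0.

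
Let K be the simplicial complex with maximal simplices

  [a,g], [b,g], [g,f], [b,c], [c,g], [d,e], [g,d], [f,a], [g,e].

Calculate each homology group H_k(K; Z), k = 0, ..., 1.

Fix the vertex order a < b < c < d < e < f < g and write every simplex with vertices in increasing order. Then dim K = 1 and the simplices of K are:

  0-simplices (7): a, b, c, d, e, f, g
  1-simplices (9): af, ag, bc, bg, cg, de, dg, eg, fg

so the chain groups are C_0 ≅ Z^7, C_1 ≅ Z^9.

The boundary map ∂_1: C_1 → C_0 maps an edge to its endpoints' difference, ∂[p,q] = q − p. For instance
  ∂ag = g − a.
The 7×9 boundary matrix has rank 6 and Smith normal form diag(1,1,1,1,1,1).

Reading off H_k = ker ∂_k / im ∂_{k+1}:

  H_0: rank C_0 − rank ∂_1 = 7 − 6 = 1, and the invariant factors of ∂_1 are all 1, so H_0 ≅ Z.
  H_1: rank ker ∂_1 − rank ∂_2 = (9 − 6) − 0 = 3, and there is no ∂_2, so H_1 ≅ Z^3.

As a check, the Euler characteristic is 7 − 9 = -2, which agrees with 1 − 3 = -2.
(K is a triangulation of a wedge of 3 circles.)

H_0 ≅ Z,  H_1 ≅ Z^3.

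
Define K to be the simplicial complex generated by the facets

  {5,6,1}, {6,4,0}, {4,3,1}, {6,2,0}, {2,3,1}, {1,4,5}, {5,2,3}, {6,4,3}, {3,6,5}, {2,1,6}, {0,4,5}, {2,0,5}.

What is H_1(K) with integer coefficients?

H_1 ≅ Z/2.

We work with the vertex ordering 0 < 1 < 2 < 3 < 4 < 5 < 6. The simplices of K, each written with vertices in increasing order, are:

  0-simplices (7): [0], [1], [2], [3], [4], [5], [6]
  1-simplices (18): [0,2], [0,4], [0,5], [0,6], [1,2], [1,3], [1,4], [1,5], [1,6], [2,3], [2,5], [2,6], [3,4], [3,5], [3,6], [4,5], [4,6], [5,6]
  2-simplices (12): [0,2,5], [0,2,6], [0,4,5], [0,4,6], [1,2,3], [1,2,6], [1,3,4], [1,4,5], [1,5,6], [2,3,5], [3,4,6], [3,5,6]

Hence C_0 ≅ Z^7, C_1 ≅ Z^18, C_2 ≅ Z^12.

The boundary map ∂_1: C_1 → C_0 maps an edge to its endpoints' difference, ∂[p,q] = q − p. For instance
  ∂[2,3] = [3] − [2].
The resulting 7×18 matrix has rank 6, and its Smith normal form has invariant factors (1,1,1,1,1,1).

Boundary ∂_2: C_2 → C_1 acts by ∂[p,q,r] = [q,r] − [p,r] + [p,q]. For instance
  ∂[2,3,5] = [3,5] − [2,5] + [2,3],
  ∂[0,4,5] = [4,5] − [0,5] + [0,4].
The resulting 18×12 matrix has rank 12, and its Smith normal form has invariant factors (1,1,1,1,1,1,1,1,1,1,1,2).

From H_k ≅ ker(∂_k) / im(∂_{k+1}) we obtain:

  H_1: rank ker ∂_1 − rank ∂_2 = (18 − 6) − 12 = 0, and ∂_2 has invariant factor 2 > 1, so H_1 = Z/2.

(K is a triangulation of the real projective plane RP^2.)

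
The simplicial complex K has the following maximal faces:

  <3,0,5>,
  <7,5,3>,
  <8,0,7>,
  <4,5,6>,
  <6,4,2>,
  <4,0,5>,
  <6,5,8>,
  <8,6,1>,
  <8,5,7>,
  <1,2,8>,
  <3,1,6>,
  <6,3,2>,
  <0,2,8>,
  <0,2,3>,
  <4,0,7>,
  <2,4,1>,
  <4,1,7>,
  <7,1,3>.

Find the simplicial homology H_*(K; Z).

H_0 = Z,  H_1 = Z × Z/2,  H_2 = 0.

We work with the vertex ordering 0 < 1 < 2 < 3 < 4 < 5 < 6 < 7 < 8. The simplices of K, each written with vertices in increasing order, are:

  0-simplices (9): [0], [1], [2], [3], [4], [5], [6], [7], [8]
  1-simplices (27): (27 of them)
  2-simplices (18): [0,2,3], [0,2,8], [0,3,5], [0,4,5], [0,4,7], [0,7,8], [1,2,4], [1,2,8], [1,3,6], [1,3,7], [1,4,7], [1,6,8], [2,3,6], [2,4,6], [3,5,7], [4,5,6], [5,6,8], [5,7,8]

so the chain groups are C_0 ≅ Z^9, C_1 ≅ Z^27, C_2 ≅ Z^18.

∂_1: C_1 → C_0 is given by ∂[p,q] = [q] − [p].
The 9×27 boundary matrix has rank 8 and Smith normal form diag(1,1,1,1,1,1,1,1).

The boundary map ∂_2: C_2 → C_1 acts by ∂[p,q,r] = [q,r] − [p,r] + [p,q]. For instance
  ∂[3,5,7] = [5,7] − [3,7] + [3,5],
  ∂[1,6,8] = [6,8] − [1,8] + [1,6].
The resulting 27×18 matrix has rank 18, and its Smith normal form has invariant factors (1,1,1,1,1,1,1,1,1,1,1,1,1,1,1,1,1,2).

Computing H_k = (kernel of ∂_k) / (image of ∂_{k+1}):

  H_0: rank C_0 − rank ∂_1 = 9 − 8 = 1, and the invariant factors of ∂_1 are all 1, so H_0 ≅ Z.
  H_1: rank ker ∂_1 − rank ∂_2 = (27 − 8) − 18 = 1, and ∂_2 has invariant factor 2 > 1, so H_1 ≅ Z × Z/2.
  H_2: rank ker ∂_2 − rank ∂_3 = (18 − 18) − 0 = 0, and there is no ∂_3, so H_2 ≅ 0.

(K is a triangulation of the Klein bottle.)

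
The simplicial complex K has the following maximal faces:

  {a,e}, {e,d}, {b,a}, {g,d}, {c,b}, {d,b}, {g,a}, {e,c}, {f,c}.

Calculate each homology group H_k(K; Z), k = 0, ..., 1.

H_0 ≅ Z,  H_1 ≅ Z^3.

Take the total order a < b < c < d < e < f < g on the vertex set. Then K (dimension 1) consists of the simplices:

  0-simplices (7): a, b, c, d, e, f, g
  1-simplices (9): ab, ae, ag, bc, bd, ce, cf, de, dg

Hence C_0 ≅ Z^7, C_1 ≅ Z^9.

The boundary map ∂_1: C_1 → C_0 sends each edge [p,q] (with p < q) to q − p. For instance
  ∂bc = c − b.
As a 7×9 matrix over Z this has rank 6, with invariant factors (1,1,1,1,1,1).

Now H_k = ker ∂_k / im ∂_{k+1}, so:

  H_0: rank C_0 − rank ∂_1 = 7 − 6 = 1, and the invariant factors of ∂_1 are all 1, so H_0 = Z.
  H_1: rank ker ∂_1 − rank ∂_2 = (9 − 6) − 0 = 3, and there is no ∂_2, so H_1 = Z^3.

As a check, the Euler characteristic is 7 − 9 = -2, which agrees with 1 − 3 = -2.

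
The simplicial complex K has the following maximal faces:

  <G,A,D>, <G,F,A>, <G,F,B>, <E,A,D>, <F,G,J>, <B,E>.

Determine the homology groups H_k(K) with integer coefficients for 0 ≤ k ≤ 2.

K has 7 vertices, 12 edges, 5 triangles.
rank ∂_0 = 0, rank ∂_1 = 6 ⇒ b_0 = 7 − 0 − 6 = 1; all invariant factors of ∂_1 are 1 so no torsion. So H_0 ≅ Z.
rank ∂_1 = 6, rank ∂_2 = 5 ⇒ b_1 = 12 − 6 − 5 = 1; all invariant factors of ∂_2 are 1 so no torsion. So H_1 ≅ Z.
rank ∂_2 = 5, rank ∂_3 = 0 ⇒ b_2 = 5 − 5 − 0 = 0. So H_2 ≅ 0.

H_0 ≅ Z,  H_1 ≅ Z,  H_2 = 0.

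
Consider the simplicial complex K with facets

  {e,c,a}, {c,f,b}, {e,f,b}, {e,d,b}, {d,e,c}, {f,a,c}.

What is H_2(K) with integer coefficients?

H_2 = 0.

Fix the vertex order a < b < c < d < e < f and write every simplex with vertices in increasing order. Then dim K = 2 and the simplices of K are:

  0-simplices (6): a, b, c, d, e, f
  1-simplices (12): ac, ae, af, bc, bd, be, bf, cd, ce, cf, de, ef
  2-simplices (6): ace, acf, bcf, bde, bef, cde

giving chain groups C_0 ≅ Z^6, C_1 ≅ Z^12, C_2 ≅ Z^6.

∂_1: C_1 → C_0 is given by ∂[p,q] = [q] − [p].
This gives a 6×12 integer matrix of rank 5; reducing to Smith normal form yields diagonal entries (1,1,1,1,1).

The boundary map ∂_2: C_2 → C_1 acts by ∂[p,q,r] = [q,r] − [p,r] + [p,q]. For instance
  ∂bef = ef − bf + be,
  ∂bde = de − be + bd.
The resulting 12×6 matrix has rank 6, and its Smith normal form has invariant factors (1,1,1,1,1,1).

Reading off H_k = ker ∂_k / im ∂_{k+1}:

  H_2: rank ker ∂_2 − rank ∂_3 = (6 − 6) − 0 = 0, and there is no ∂_3, so H_2 = 0.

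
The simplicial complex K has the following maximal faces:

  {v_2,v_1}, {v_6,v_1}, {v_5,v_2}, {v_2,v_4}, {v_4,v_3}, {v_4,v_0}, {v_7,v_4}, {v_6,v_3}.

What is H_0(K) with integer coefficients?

H_0 = Z.

Take the total order v_0 < v_1 < v_2 < v_3 < v_4 < v_5 < v_6 < v_7 on the vertex set. Then K (dimension 1) consists of the simplices:

  0-simplices (8): [v_0], [v_1], [v_2], [v_3], [v_4], [v_5], [v_6], [v_7]
  1-simplices (8): [v_0,v_4], [v_1,v_2], [v_1,v_6], [v_2,v_4], [v_2,v_5], [v_3,v_4], [v_3,v_6], [v_4,v_7]

so the chain groups are C_0 ≅ Z^8, C_1 ≅ Z^8.

The boundary map ∂_1: C_1 → C_0 is given by ∂[p,q] = [q] − [p]. For instance
  ∂[v_2,v_4] = [v_4] − [v_2].
This gives a 8×8 integer matrix of rank 7; reducing to Smith normal form yields diagonal entries (1,1,1,1,1,1,1).

Computing H_k = (kernel of ∂_k) / (image of ∂_{k+1}):

  H_0: rank C_0 − rank ∂_1 = 8 − 7 = 1, and the invariant factors of ∂_1 are all 1, so H_0 = Z.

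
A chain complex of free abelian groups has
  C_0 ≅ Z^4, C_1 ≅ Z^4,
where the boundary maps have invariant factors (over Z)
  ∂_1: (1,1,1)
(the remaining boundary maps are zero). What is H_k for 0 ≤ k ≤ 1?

H_0 ≅ Z,  H_1 ≅ Z.

H_0: b_0 = 4 − 0 − 3 = 1; torsion from ∂_1 factors > 1: none. So H_0 ≅ Z.
H_1: b_1 = 4 − 3 − 0 = 1; torsion from ∂_2 factors > 1: none. So H_1 ≅ Z.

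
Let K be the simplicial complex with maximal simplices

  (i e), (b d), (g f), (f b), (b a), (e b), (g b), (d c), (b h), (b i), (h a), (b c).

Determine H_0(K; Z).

H_0 = Z.

Order the vertices as a < b < c < d < e < f < g < h < i. Listing each simplex with vertices in this order, K has dimension 1 with simplices:

  0-simplices (9): a, b, c, d, e, f, g, h, i
  1-simplices (12): ab, ah, bc, bd, be, bf, bg, bh, bi, cd, ei, fg

so the chain groups are C_0 ≅ Z^9, C_1 ≅ Z^12.

Boundary ∂_1: C_1 → C_0 is given by ∂[p,q] = [q] − [p]. For instance
  ∂ei = i − e.
The resulting 9×12 matrix has rank 8, and its Smith normal form has invariant factors (1,1,1,1,1,1,1,1).

Computing H_k = (kernel of ∂_k) / (image of ∂_{k+1}):

  H_0: rank C_0 − rank ∂_1 = 9 − 8 = 1, and the invariant factors of ∂_1 are all 1, so H_0 ≅ Z.

(K is a triangulation of a wedge of 4 circles.)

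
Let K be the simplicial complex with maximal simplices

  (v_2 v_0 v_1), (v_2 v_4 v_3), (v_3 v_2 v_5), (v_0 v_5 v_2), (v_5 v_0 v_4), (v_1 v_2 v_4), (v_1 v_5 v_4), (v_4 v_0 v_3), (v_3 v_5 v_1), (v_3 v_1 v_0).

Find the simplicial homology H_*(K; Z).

Fix the vertex order v_0 < v_1 < v_2 < v_3 < v_4 < v_5 and write every simplex with vertices in increasing order. Then dim K = 2 and the simplices of K are:

  0-simplices (6): [v_0], [v_1], [v_2], [v_3], [v_4], [v_5]
  1-simplices (15): (15 of them)
  2-simplices (10): [v_0,v_1,v_2], [v_0,v_1,v_3], [v_0,v_2,v_5], [v_0,v_3,v_4], [v_0,v_4,v_5], [v_1,v_2,v_4], [v_1,v_3,v_5], [v_1,v_4,v_5], [v_2,v_3,v_4], [v_2,v_3,v_5]

giving chain groups C_0 ≅ Z^6, C_1 ≅ Z^15, C_2 ≅ Z^10.

The boundary map ∂_1: C_1 → C_0 maps an edge to its endpoints' difference, ∂[p,q] = q − p. For instance
  ∂[v_2,v_3] = [v_3] − [v_2].
This gives a 6×15 integer matrix of rank 5; reducing to Smith normal form yields diagonal entries (1,1,1,1,1).

Boundary ∂_2: C_2 → C_1 maps a triangle to the signed sum of its edges. For instance
  ∂[v_0,v_2,v_5] = [v_2,v_5] − [v_0,v_5] + [v_0,v_2],
  ∂[v_0,v_4,v_5] = [v_4,v_5] − [v_0,v_5] + [v_0,v_4].
The resulting 15×10 matrix has rank 10, and its Smith normal form has invariant factors (1,1,1,1,1,1,1,1,1,2).

Computing H_k = (kernel of ∂_k) / (image of ∂_{k+1}):

  H_0: rank C_0 − rank ∂_1 = 6 − 5 = 1, and the invariant factors of ∂_1 are all 1, so H_0 = Z.
  H_1: rank ker ∂_1 − rank ∂_2 = (15 − 5) − 10 = 0, and ∂_2 has invariant factor 2 > 1, so H_1 = Z/2.
  H_2: rank ker ∂_2 − rank ∂_3 = (10 − 10) − 0 = 0, and there is no ∂_3, so H_2 = 0.

H_0 = Z,  H_1 = Z/2,  H_2 = 0.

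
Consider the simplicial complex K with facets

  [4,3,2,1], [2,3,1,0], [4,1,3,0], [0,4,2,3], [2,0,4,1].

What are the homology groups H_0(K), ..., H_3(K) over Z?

K has 5 vertices, 10 edges, 10 triangles, 5 3-simplices.
rank ∂_0 = 0, rank ∂_1 = 4 ⇒ b_0 = 5 − 0 − 4 = 1; all invariant factors of ∂_1 are 1 so no torsion. So H_0 = Z.
rank ∂_1 = 4, rank ∂_2 = 6 ⇒ b_1 = 10 − 4 − 6 = 0; all invariant factors of ∂_2 are 1 so no torsion. So H_1 = 0.
rank ∂_2 = 6, rank ∂_3 = 4 ⇒ b_2 = 10 − 6 − 4 = 0; all invariant factors of ∂_3 are 1 so no torsion. So H_2 = 0.
rank ∂_3 = 4, rank ∂_4 = 0 ⇒ b_3 = 5 − 4 − 0 = 1. So H_3 = Z.

H_0 ≅ Z,  H_1 = 0,  H_2 = 0,  H_3 ≅ Z.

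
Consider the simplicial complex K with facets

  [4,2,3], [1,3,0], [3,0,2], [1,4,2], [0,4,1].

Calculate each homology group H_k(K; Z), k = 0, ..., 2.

K has 5 vertices, 10 edges, 5 triangles.
rank ∂_0 = 0, rank ∂_1 = 4 ⇒ b_0 = 5 − 0 − 4 = 1; all invariant factors of ∂_1 are 1 so no torsion. So H_0 = Z.
rank ∂_1 = 4, rank ∂_2 = 5 ⇒ b_1 = 10 − 4 − 5 = 1; all invariant factors of ∂_2 are 1 so no torsion. So H_1 = Z.
rank ∂_2 = 5, rank ∂_3 = 0 ⇒ b_2 = 5 − 5 − 0 = 0. So H_2 = 0.

H_0 ≅ Z,  H_1 ≅ Z,  H_2 = 0.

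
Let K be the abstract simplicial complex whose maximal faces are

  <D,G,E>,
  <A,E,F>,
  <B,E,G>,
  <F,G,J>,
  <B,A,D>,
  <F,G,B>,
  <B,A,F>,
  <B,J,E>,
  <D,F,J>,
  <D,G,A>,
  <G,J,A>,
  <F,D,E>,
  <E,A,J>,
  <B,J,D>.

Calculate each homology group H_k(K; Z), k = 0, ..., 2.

We work with the vertex ordering A < B < D < E < F < G < J. The simplices of K, each written with vertices in increasing order, are:

  0-simplices (7): A, B, D, E, F, G, J
  1-simplices (21): AB, AD, AE, AF, AG, AJ, BD, BE, BF, BG, BJ, DE, DF, DG, DJ, EF, EG, EJ, FG, FJ, GJ
  2-simplices (14): ABD, ABF, ADG, AEF, AEJ, AGJ, BDJ, BEG, BEJ, BFG, DEF, DEG, DFJ, FGJ

Hence C_0 ≅ Z^7, C_1 ≅ Z^21, C_2 ≅ Z^14.

∂_1: C_1 → C_0 is given by ∂[p,q] = [q] − [p]. For instance
  ∂AB = B − A.
This gives a 7×21 integer matrix of rank 6; reducing to Smith normal form yields diagonal entries (1,1,1,1,1,1).

The boundary map ∂_2: C_2 → C_1 acts by ∂[p,q,r] = [q,r] − [p,r] + [p,q]. For instance
  ∂AEF = EF − AF + AE,
  ∂ADG = DG − AG + AD.
As a 21×14 matrix over Z this has rank 13, with invariant factors (1,1,1,1,1,1,1,1,1,1,1,1,1).

Computing H_k = (kernel of ∂_k) / (image of ∂_{k+1}):

  H_0: rank C_0 − rank ∂_1 = 7 − 6 = 1, and the invariant factors of ∂_1 are all 1, so H_0 = Z.
  H_1: rank ker ∂_1 − rank ∂_2 = (21 − 6) − 13 = 2, and the invariant factors of ∂_2 are all 1, so H_1 = Z^2.
  H_2: rank ker ∂_2 − rank ∂_3 = (14 − 13) − 0 = 1, and there is no ∂_3, so H_2 = Z.

H_0 ≅ Z,  H_1 ≅ Z^2,  H_2 ≅ Z.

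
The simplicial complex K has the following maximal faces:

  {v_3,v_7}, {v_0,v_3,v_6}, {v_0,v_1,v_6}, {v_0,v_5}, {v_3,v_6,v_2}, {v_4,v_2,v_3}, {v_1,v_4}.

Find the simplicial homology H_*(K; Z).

H_0 = Z,  H_1 = Z,  H_2 = 0.

Fix the vertex order v_0 < v_1 < v_2 < v_3 < v_4 < v_5 < v_6 < v_7 and write every simplex with vertices in increasing order. Then dim K = 2 and the simplices of K are:

  0-simplices (8): [v_0], [v_1], [v_2], [v_3], [v_4], [v_5], [v_6], [v_7]
  1-simplices (12): [v_0,v_1], [v_0,v_3], [v_0,v_5], [v_0,v_6], [v_1,v_4], [v_1,v_6], [v_2,v_3], [v_2,v_4], [v_2,v_6], [v_3,v_4], [v_3,v_6], [v_3,v_7]
  2-simplices (4): [v_0,v_1,v_6], [v_0,v_3,v_6], [v_2,v_3,v_4], [v_2,v_3,v_6]

so the chain groups are C_0 ≅ Z^8, C_1 ≅ Z^12, C_2 ≅ Z^4.

Boundary ∂_1: C_1 → C_0 maps an edge to its endpoints' difference, ∂[p,q] = q − p. For instance
  ∂[v_0,v_5] = [v_5] − [v_0].
This gives a 8×12 integer matrix of rank 7; reducing to Smith normal form yields diagonal entries (1,1,1,1,1,1,1).

∂_2: C_2 → C_1 sends each 2-simplex [p,q,r] to [q,r] − [p,r] + [p,q]. For instance
  ∂[v_2,v_3,v_6] = [v_3,v_6] − [v_2,v_6] + [v_2,v_3],
  ∂[v_0,v_1,v_6] = [v_1,v_6] − [v_0,v_6] + [v_0,v_1].
This gives a 12×4 integer matrix of rank 4; reducing to Smith normal form yields diagonal entries (1,1,1,1).

Now H_k = ker ∂_k / im ∂_{k+1}, so:

  H_0: rank C_0 − rank ∂_1 = 8 − 7 = 1, and the invariant factors of ∂_1 are all 1, so H_0 ≅ Z.
  H_1: rank ker ∂_1 − rank ∂_2 = (12 − 7) − 4 = 1, and the invariant factors of ∂_2 are all 1, so H_1 ≅ Z.
  H_2: rank ker ∂_2 − rank ∂_3 = (4 − 4) − 0 = 0, and there is no ∂_3, so H_2 ≅ 0.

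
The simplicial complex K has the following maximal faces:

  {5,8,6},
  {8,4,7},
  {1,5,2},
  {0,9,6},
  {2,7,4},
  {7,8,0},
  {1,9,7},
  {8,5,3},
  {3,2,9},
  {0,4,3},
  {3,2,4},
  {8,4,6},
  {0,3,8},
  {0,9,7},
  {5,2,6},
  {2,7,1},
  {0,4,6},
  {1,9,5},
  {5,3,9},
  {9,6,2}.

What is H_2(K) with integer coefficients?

H_2 ≅ 0.

Order the vertices as 0 < 1 < 2 < 3 < 4 < 5 < 6 < 7 < 8 < 9. Listing each simplex with vertices in this order, K has dimension 2 with simplices:

  0-simplices (10): [0], [1], [2], [3], [4], [5], [6], [7], [8], [9]
  1-simplices (30): (30 of them)
  2-simplices (20): (20 of them)

Hence C_0 ≅ Z^10, C_1 ≅ Z^30, C_2 ≅ Z^20.

The boundary map ∂_1: C_1 → C_0 sends each edge [p,q] (with p < q) to q − p. For instance
  ∂[2,3] = [3] − [2].
As a 10×30 matrix over Z this has rank 9, with invariant factors (1,1,1,1,1,1,1,1,1).

∂_2: C_2 → C_1 maps a triangle to the signed sum of its edges. For instance
  ∂[4,7,8] = [7,8] − [4,8] + [4,7],
  ∂[0,7,8] = [7,8] − [0,8] + [0,7].
This gives a 30×20 integer matrix of rank 20; reducing to Smith normal form yields diagonal entries (1,1,1,1,1,1,1,1,1,1,1,1,1,1,1,1,1,1,1,2).

From H_k ≅ ker(∂_k) / im(∂_{k+1}) we obtain:

  H_2: rank ker ∂_2 − rank ∂_3 = (20 − 20) − 0 = 0, and there is no ∂_3, so H_2 = 0.

(K is a triangulation of the Klein bottle.)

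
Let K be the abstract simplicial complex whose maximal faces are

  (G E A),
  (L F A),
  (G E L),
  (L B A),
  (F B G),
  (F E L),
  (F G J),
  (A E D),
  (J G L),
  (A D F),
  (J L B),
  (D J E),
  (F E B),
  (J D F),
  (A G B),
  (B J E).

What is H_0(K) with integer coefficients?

H_0 = Z.

We work with the vertex ordering A < B < D < E < F < G < J < L. The simplices of K, each written with vertices in increasing order, are:

  0-simplices (8): A, B, D, E, F, G, J, L
  1-simplices (24): AB, AD, AE, AF, AG, AL, BE, BF, BG, BJ, BL, DE, DF, DJ, EF, EG, EJ, EL, FG, FJ, FL, GJ, GL, JL
  2-simplices (16): ABG, ABL, ADE, ADF, AEG, AFL, BEF, BEJ, BFG, BJL, DEJ, DFJ, EFL, EGL, FGJ, GJL

giving chain groups C_0 ≅ Z^8, C_1 ≅ Z^24, C_2 ≅ Z^16.

∂_1: C_1 → C_0 maps an edge to its endpoints' difference, ∂[p,q] = q − p.
This gives a 8×24 integer matrix of rank 7; reducing to Smith normal form yields diagonal entries (1,1,1,1,1,1,1).

∂_2: C_2 → C_1 acts by ∂[p,q,r] = [q,r] − [p,r] + [p,q]. For instance
  ∂DEJ = EJ − DJ + DE,
  ∂GJL = JL − GL + GJ.
The 24×16 boundary matrix has rank 15 and Smith normal form diag(1,1,1,1,1,1,1,1,1,1,1,1,1,1,1).

Reading off H_k = ker ∂_k / im ∂_{k+1}:

  H_0: rank C_0 − rank ∂_1 = 8 − 7 = 1, and the invariant factors of ∂_1 are all 1, so H_0 = Z.

(K is a triangulation of the torus T^2.)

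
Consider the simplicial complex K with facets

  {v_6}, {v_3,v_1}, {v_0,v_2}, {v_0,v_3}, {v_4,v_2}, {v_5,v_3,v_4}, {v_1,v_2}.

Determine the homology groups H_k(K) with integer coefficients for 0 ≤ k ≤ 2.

H_0 = Z^2,  H_1 = Z^2,  H_2 = 0.

Fix the vertex order v_0 < v_1 < v_2 < v_3 < v_4 < v_5 < v_6 and write every simplex with vertices in increasing order. Then dim K = 2 and the simplices of K are:

  0-simplices (7): [v_0], [v_1], [v_2], [v_3], [v_4], [v_5], [v_6]
  1-simplices (8): [v_0,v_2], [v_0,v_3], [v_1,v_2], [v_1,v_3], [v_2,v_4], [v_3,v_4], [v_3,v_5], [v_4,v_5]
  2-simplices (1): [v_3,v_4,v_5]

Hence C_0 ≅ Z^7, C_1 ≅ Z^8, C_2 ≅ Z^1.

Boundary ∂_1: C_1 → C_0 is given by ∂[p,q] = [q] − [p]. For instance
  ∂[v_2,v_4] = [v_4] − [v_2].
This gives a 7×8 integer matrix of rank 5; reducing to Smith normal form yields diagonal entries (1,1,1,1,1).

∂_2: C_2 → C_1 acts by ∂[p,q,r] = [q,r] − [p,r] + [p,q]. For instance
  ∂[v_3,v_4,v_5] = [v_4,v_5] − [v_3,v_5] + [v_3,v_4].
The 8×1 boundary matrix has rank 1 and Smith normal form diag(1).

Computing H_k = (kernel of ∂_k) / (image of ∂_{k+1}):

  H_0: rank C_0 − rank ∂_1 = 7 − 5 = 2, and the invariant factors of ∂_1 are all 1, so H_0 = Z^2.
  H_1: rank ker ∂_1 − rank ∂_2 = (8 − 5) − 1 = 2, and the invariant factors of ∂_2 are all 1, so H_1 = Z^2.
  H_2: rank ker ∂_2 − rank ∂_3 = (1 − 1) − 0 = 0, and there is no ∂_3, so H_2 = 0.

As a check, the Euler characteristic is 7 − 8 + 1 = 0, which agrees with 2 − 2 + 0 = 0.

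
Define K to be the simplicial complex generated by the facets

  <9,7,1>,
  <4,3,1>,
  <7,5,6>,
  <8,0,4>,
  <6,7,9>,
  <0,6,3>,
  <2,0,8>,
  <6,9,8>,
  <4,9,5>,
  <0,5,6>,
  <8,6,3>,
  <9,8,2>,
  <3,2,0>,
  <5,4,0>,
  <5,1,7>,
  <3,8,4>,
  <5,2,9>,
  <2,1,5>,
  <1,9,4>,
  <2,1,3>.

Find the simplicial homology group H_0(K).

We work with the vertex ordering 0 < 1 < 2 < 3 < 4 < 5 < 6 < 7 < 8 < 9. The simplices of K, each written with vertices in increasing order, are:

  0-simplices (10): [0], [1], [2], [3], [4], [5], [6], [7], [8], [9]
  1-simplices (30): (30 of them)
  2-simplices (20): (20 of them)

giving chain groups C_0 ≅ Z^10, C_1 ≅ Z^30, C_2 ≅ Z^20.

The boundary map ∂_1: C_1 → C_0 sends each edge [p,q] (with p < q) to q − p.
The resulting 10×30 matrix has rank 9, and its Smith normal form has invariant factors (1,1,1,1,1,1,1,1,1).

∂_2: C_2 → C_1 sends each 2-simplex [p,q,r] to [q,r] − [p,r] + [p,q]. For instance
  ∂[5,6,7] = [6,7] − [5,7] + [5,6],
  ∂[0,4,5] = [4,5] − [0,5] + [0,4].
The 30×20 boundary matrix has rank 20 and Smith normal form diag(1,1,1,1,1,1,1,1,1,1,1,1,1,1,1,1,1,1,1,2).

Reading off H_k = ker ∂_k / im ∂_{k+1}:

  H_0: rank C_0 − rank ∂_1 = 10 − 9 = 1, and the invariant factors of ∂_1 are all 1, so H_0 = Z.

H_0 = Z.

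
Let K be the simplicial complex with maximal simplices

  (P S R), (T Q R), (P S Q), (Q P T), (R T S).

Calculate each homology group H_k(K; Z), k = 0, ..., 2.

H_0 ≅ Z,  H_1 ≅ Z,  H_2 = 0.

We work with the vertex ordering P < Q < R < S < T. The simplices of K, each written with vertices in increasing order, are:

  0-simplices (5): P, Q, R, S, T
  1-simplices (10): PQ, PR, PS, PT, QR, QS, QT, RS, RT, ST
  2-simplices (5): PQS, PQT, PRS, QRT, RST

so the chain groups are C_0 ≅ Z^5, C_1 ≅ Z^10, C_2 ≅ Z^5.

∂_1: C_1 → C_0 is given by ∂[p,q] = [q] − [p].
As a 5×10 matrix over Z this has rank 4, with invariant factors (1,1,1,1).

∂_2: C_2 → C_1 maps a triangle to the signed sum of its edges. For instance
  ∂RST = ST − RT + RS,
  ∂QRT = RT − QT + QR.
This gives a 10×5 integer matrix of rank 5; reducing to Smith normal form yields diagonal entries (1,1,1,1,1).

Now H_k = ker ∂_k / im ∂_{k+1}, so:

  H_0: rank C_0 − rank ∂_1 = 5 − 4 = 1, and the invariant factors of ∂_1 are all 1, so H_0 ≅ Z.
  H_1: rank ker ∂_1 − rank ∂_2 = (10 − 4) − 5 = 1, and the invariant factors of ∂_2 are all 1, so H_1 ≅ Z.
  H_2: rank ker ∂_2 − rank ∂_3 = (5 − 5) − 0 = 0, and there is no ∂_3, so H_2 ≅ 0.

(K is a triangulation of the Möbius band.)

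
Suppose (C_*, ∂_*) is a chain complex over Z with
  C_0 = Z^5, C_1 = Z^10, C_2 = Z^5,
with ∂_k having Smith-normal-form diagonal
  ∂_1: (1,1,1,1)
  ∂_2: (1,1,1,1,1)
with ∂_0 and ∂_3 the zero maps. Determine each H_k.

H_0: b_0 = 5 − 0 − 4 = 1; torsion from ∂_1 factors > 1: none. So H_0 = Z.
H_1: b_1 = 10 − 4 − 5 = 1; torsion from ∂_2 factors > 1: none. So H_1 = Z.
H_2: b_2 = 5 − 5 − 0 = 0; torsion from ∂_3 factors > 1: none. So H_2 = 0.

H_0 = Z,  H_1 = Z,  H_2 = 0.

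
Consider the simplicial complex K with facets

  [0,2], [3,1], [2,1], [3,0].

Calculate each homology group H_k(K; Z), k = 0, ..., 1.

H_0 = Z,  H_1 = Z.

K has 4 vertices, 4 edges.
rank ∂_0 = 0, rank ∂_1 = 3 ⇒ b_0 = 4 − 0 − 3 = 1; all invariant factors of ∂_1 are 1 so no torsion. So H_0 ≅ Z.
rank ∂_1 = 3, rank ∂_2 = 0 ⇒ b_1 = 4 − 3 − 0 = 1. So H_1 ≅ Z.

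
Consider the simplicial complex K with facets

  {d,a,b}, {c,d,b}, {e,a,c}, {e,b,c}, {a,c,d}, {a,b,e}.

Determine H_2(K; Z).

Take the total order a < b < c < d < e on the vertex set. Then K (dimension 2) consists of the simplices:

  0-simplices (5): a, b, c, d, e
  1-simplices (9): ab, ac, ad, ae, bc, bd, be, cd, ce
  2-simplices (6): abd, abe, acd, ace, bcd, bce

giving chain groups C_0 ≅ Z^5, C_1 ≅ Z^9, C_2 ≅ Z^6.

The boundary map ∂_1: C_1 → C_0 maps an edge to its endpoints' difference, ∂[p,q] = q − p. For instance
  ∂ad = d − a.
As a 5×9 matrix over Z this has rank 4, with invariant factors (1,1,1,1).

Boundary ∂_2: C_2 → C_1 acts by ∂[p,q,r] = [q,r] − [p,r] + [p,q]. For instance
  ∂ace = ce − ae + ac,
  ∂abe = be − ae + ab.
As a 9×6 matrix over Z this has rank 5, with invariant factors (1,1,1,1,1).

From H_k ≅ ker(∂_k) / im(∂_{k+1}) we obtain:

  H_2: rank ker ∂_2 − rank ∂_3 = (6 − 5) − 0 = 1, and there is no ∂_3, so H_2 ≅ Z.

(K is a triangulation of the 2-sphere S^2.)

H_2 ≅ Z.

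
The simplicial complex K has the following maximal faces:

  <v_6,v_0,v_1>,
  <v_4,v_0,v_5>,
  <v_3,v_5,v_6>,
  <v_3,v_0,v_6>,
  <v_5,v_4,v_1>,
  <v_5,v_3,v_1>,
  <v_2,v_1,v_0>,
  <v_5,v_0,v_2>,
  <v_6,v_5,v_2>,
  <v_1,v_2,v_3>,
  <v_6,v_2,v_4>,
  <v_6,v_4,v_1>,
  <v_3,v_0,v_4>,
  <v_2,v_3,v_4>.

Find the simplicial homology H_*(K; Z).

H_0 ≅ Z,  H_1 ≅ Z^2,  H_2 ≅ Z.

Fix the vertex order v_0 < v_1 < v_2 < v_3 < v_4 < v_5 < v_6 and write every simplex with vertices in increasing order. Then dim K = 2 and the simplices of K are:

  0-simplices (7): [v_0], [v_1], [v_2], [v_3], [v_4], [v_5], [v_6]
  1-simplices (21): (21 of them)
  2-simplices (14): (14 of them)

giving chain groups C_0 ≅ Z^7, C_1 ≅ Z^21, C_2 ≅ Z^14.

∂_1: C_1 → C_0 maps an edge to its endpoints' difference, ∂[p,q] = q − p. For instance
  ∂[v_3,v_6] = [v_6] − [v_3].
As a 7×21 matrix over Z this has rank 6, with invariant factors (1,1,1,1,1,1).

Boundary ∂_2: C_2 → C_1 acts by ∂[p,q,r] = [q,r] − [p,r] + [p,q]. For instance
  ∂[v_1,v_4,v_5] = [v_4,v_5] − [v_1,v_5] + [v_1,v_4],
  ∂[v_1,v_3,v_5] = [v_3,v_5] − [v_1,v_5] + [v_1,v_3].
The 21×14 boundary matrix has rank 13 and Smith normal form diag(1,1,1,1,1,1,1,1,1,1,1,1,1).

Reading off H_k = ker ∂_k / im ∂_{k+1}:

  H_0: rank C_0 − rank ∂_1 = 7 − 6 = 1, and the invariant factors of ∂_1 are all 1, so H_0 ≅ Z.
  H_1: rank ker ∂_1 − rank ∂_2 = (21 − 6) − 13 = 2, and the invariant factors of ∂_2 are all 1, so H_1 ≅ Z^2.
  H_2: rank ker ∂_2 − rank ∂_3 = (14 − 13) − 0 = 1, and there is no ∂_3, so H_2 ≅ Z.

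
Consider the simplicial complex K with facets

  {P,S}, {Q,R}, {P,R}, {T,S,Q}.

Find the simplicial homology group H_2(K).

H_2 ≅ 0.

Fix the vertex order P < Q < R < S < T and write every simplex with vertices in increasing order. Then dim K = 2 and the simplices of K are:

  0-simplices (5): P, Q, R, S, T
  1-simplices (6): PR, PS, QR, QS, QT, ST
  2-simplices (1): QST

so the chain groups are C_0 ≅ Z^5, C_1 ≅ Z^6, C_2 ≅ Z^1.

Boundary ∂_1: C_1 → C_0 maps an edge to its endpoints' difference, ∂[p,q] = q − p.
This gives a 5×6 integer matrix of rank 4; reducing to Smith normal form yields diagonal entries (1,1,1,1).

Boundary ∂_2: C_2 → C_1 sends each 2-simplex [p,q,r] to [q,r] − [p,r] + [p,q]. For instance
  ∂QST = ST − QT + QS.
As a 6×1 matrix over Z this has rank 1, with invariant factors (1).

From H_k ≅ ker(∂_k) / im(∂_{k+1}) we obtain:

  H_2: rank ker ∂_2 − rank ∂_3 = (1 − 1) − 0 = 0, and there is no ∂_3, so H_2 = 0.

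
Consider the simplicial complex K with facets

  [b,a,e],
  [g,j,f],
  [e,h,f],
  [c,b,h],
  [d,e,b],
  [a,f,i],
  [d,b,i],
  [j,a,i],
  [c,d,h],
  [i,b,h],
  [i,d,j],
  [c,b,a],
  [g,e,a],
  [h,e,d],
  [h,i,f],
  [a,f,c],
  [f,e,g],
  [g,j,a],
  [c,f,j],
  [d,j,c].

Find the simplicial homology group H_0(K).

H_0 = Z.

Order the vertices as a < b < c < d < e < f < g < h < i < j. Listing each simplex with vertices in this order, K has dimension 2 with simplices:

  0-simplices (10): a, b, c, d, e, f, g, h, i, j
  1-simplices (30): ab, ac, ae, af, ag, ai, aj, bc, bd, be, bh, bi, cd, cf, ch, cj, de, dh, di, dj, ef, eg, eh, fg, fh, fi, fj, gj, hi, ij
  2-simplices (20): abc, abe, acf, aeg, afi, agj, aij, bch, bde, bdi, bhi, cdh, cdj, cfj, deh, dij, efg, efh, fgj, fhi

so the chain groups are C_0 ≅ Z^10, C_1 ≅ Z^30, C_2 ≅ Z^20.

∂_1: C_1 → C_0 is given by ∂[p,q] = [q] − [p].
This gives a 10×30 integer matrix of rank 9; reducing to Smith normal form yields diagonal entries (1,1,1,1,1,1,1,1,1).

∂_2: C_2 → C_1 maps a triangle to the signed sum of its edges. For instance
  ∂cfj = fj − cj + cf,
  ∂acf = cf − af + ac.
This gives a 30×20 integer matrix of rank 20; reducing to Smith normal form yields diagonal entries (1,1,1,1,1,1,1,1,1,1,1,1,1,1,1,1,1,1,1,2).

Computing H_k = (kernel of ∂_k) / (image of ∂_{k+1}):

  H_0: rank C_0 − rank ∂_1 = 10 − 9 = 1, and the invariant factors of ∂_1 are all 1, so H_0 = Z.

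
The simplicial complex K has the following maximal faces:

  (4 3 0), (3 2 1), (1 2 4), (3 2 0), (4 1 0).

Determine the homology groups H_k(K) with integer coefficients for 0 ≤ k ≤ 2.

H_0 ≅ Z,  H_1 ≅ Z,  H_2 = 0.

Take the total order 0 < 1 < 2 < 3 < 4 on the vertex set. Then K (dimension 2) consists of the simplices:

  0-simplices (5): [0], [1], [2], [3], [4]
  1-simplices (10): [0,1], [0,2], [0,3], [0,4], [1,2], [1,3], [1,4], [2,3], [2,4], [3,4]
  2-simplices (5): [0,1,4], [0,2,3], [0,3,4], [1,2,3], [1,2,4]

Hence C_0 ≅ Z^5, C_1 ≅ Z^10, C_2 ≅ Z^5.

The boundary map ∂_1: C_1 → C_0 sends each edge [p,q] (with p < q) to q − p. For instance
  ∂[0,4] = [4] − [0].
The 5×10 boundary matrix has rank 4 and Smith normal form diag(1,1,1,1).

The boundary map ∂_2: C_2 → C_1 maps a triangle to the signed sum of its edges. For instance
  ∂[0,1,4] = [1,4] − [0,4] + [0,1],
  ∂[0,2,3] = [2,3] − [0,3] + [0,2].
This gives a 10×5 integer matrix of rank 5; reducing to Smith normal form yields diagonal entries (1,1,1,1,1).

Computing H_k = (kernel of ∂_k) / (image of ∂_{k+1}):

  H_0: rank C_0 − rank ∂_1 = 5 − 4 = 1, and the invariant factors of ∂_1 are all 1, so H_0 ≅ Z.
  H_1: rank ker ∂_1 − rank ∂_2 = (10 − 4) − 5 = 1, and the invariant factors of ∂_2 are all 1, so H_1 ≅ Z.
  H_2: rank ker ∂_2 − rank ∂_3 = (5 − 5) − 0 = 0, and there is no ∂_3, so H_2 ≅ 0.

(K is a triangulation of the Möbius band.)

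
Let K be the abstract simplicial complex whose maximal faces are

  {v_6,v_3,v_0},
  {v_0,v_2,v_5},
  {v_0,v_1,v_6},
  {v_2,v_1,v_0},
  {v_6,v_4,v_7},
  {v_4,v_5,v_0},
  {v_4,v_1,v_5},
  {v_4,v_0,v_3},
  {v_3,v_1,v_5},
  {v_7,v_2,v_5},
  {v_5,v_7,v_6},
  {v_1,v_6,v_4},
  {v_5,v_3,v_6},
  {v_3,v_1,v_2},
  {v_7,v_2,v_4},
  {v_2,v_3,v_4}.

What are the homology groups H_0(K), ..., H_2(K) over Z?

K has 8 vertices, 24 edges, 16 triangles.
rank ∂_0 = 0, rank ∂_1 = 7 ⇒ b_0 = 8 − 0 − 7 = 1; all invariant factors of ∂_1 are 1 so no torsion. So H_0 = Z.
rank ∂_1 = 7, rank ∂_2 = 15 ⇒ b_1 = 24 − 7 − 15 = 2; all invariant factors of ∂_2 are 1 so no torsion. So H_1 = Z^2.
rank ∂_2 = 15, rank ∂_3 = 0 ⇒ b_2 = 16 − 15 − 0 = 1. So H_2 = Z.

H_0 = Z,  H_1 = Z^2,  H_2 = Z.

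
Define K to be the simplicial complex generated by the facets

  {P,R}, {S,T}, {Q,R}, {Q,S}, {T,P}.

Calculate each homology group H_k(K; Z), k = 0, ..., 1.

H_0 ≅ Z,  H_1 ≅ Z.

We work with the vertex ordering P < Q < R < S < T. The simplices of K, each written with vertices in increasing order, are:

  0-simplices (5): P, Q, R, S, T
  1-simplices (5): PR, PT, QR, QS, ST

giving chain groups C_0 ≅ Z^5, C_1 ≅ Z^5.

∂_1: C_1 → C_0 is given by ∂[p,q] = [q] − [p]. For instance
  ∂QR = R − Q.
The 5×5 boundary matrix has rank 4 and Smith normal form diag(1,1,1,1).

Now H_k = ker ∂_k / im ∂_{k+1}, so:

  H_0: rank C_0 − rank ∂_1 = 5 − 4 = 1, and the invariant factors of ∂_1 are all 1, so H_0 ≅ Z.
  H_1: rank ker ∂_1 − rank ∂_2 = (5 − 4) − 0 = 1, and there is no ∂_2, so H_1 ≅ Z.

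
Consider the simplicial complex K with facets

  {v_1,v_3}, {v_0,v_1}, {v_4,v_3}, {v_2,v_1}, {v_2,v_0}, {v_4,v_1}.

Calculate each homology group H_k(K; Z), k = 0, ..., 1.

Take the total order v_0 < v_1 < v_2 < v_3 < v_4 on the vertex set. Then K (dimension 1) consists of the simplices:

  0-simplices (5): [v_0], [v_1], [v_2], [v_3], [v_4]
  1-simplices (6): [v_0,v_1], [v_0,v_2], [v_1,v_2], [v_1,v_3], [v_1,v_4], [v_3,v_4]

Hence C_0 ≅ Z^5, C_1 ≅ Z^6.

The boundary map ∂_1: C_1 → C_0 is given by ∂[p,q] = [q] − [p]. For instance
  ∂[v_1,v_3] = [v_3] − [v_1].
The resulting 5×6 matrix has rank 4, and its Smith normal form has invariant factors (1,1,1,1).

Reading off H_k = ker ∂_k / im ∂_{k+1}:

  H_0: rank C_0 − rank ∂_1 = 5 − 4 = 1, and the invariant factors of ∂_1 are all 1, so H_0 = Z.
  H_1: rank ker ∂_1 − rank ∂_2 = (6 − 4) − 0 = 2, and there is no ∂_2, so H_1 = Z^2.

As a check, the Euler characteristic is 5 − 6 = -1, which agrees with 1 − 2 = -1.
(K is a triangulation of a wedge of 2 circles.)

H_0 ≅ Z,  H_1 ≅ Z^2.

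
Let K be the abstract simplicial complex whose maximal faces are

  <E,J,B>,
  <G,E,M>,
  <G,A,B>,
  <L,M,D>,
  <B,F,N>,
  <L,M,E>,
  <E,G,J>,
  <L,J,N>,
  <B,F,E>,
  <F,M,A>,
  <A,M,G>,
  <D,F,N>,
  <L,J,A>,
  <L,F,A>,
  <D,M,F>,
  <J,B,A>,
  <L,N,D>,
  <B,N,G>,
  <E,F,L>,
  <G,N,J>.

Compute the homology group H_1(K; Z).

H_1 = Z ⊕ Z/2.

We work with the vertex ordering A < B < D < E < F < G < J < L < M < N. The simplices of K, each written with vertices in increasing order, are:

  0-simplices (10): A, B, D, E, F, G, J, L, M, N
  1-simplices (30): AB, AF, AG, AJ, AL, AM, BE, BF, BG, BJ, BN, DF, DL, DM, DN, EF, EG, EJ, EL, EM, FL, FM, FN, GJ, GM, GN, JL, JN, LM, LN
  2-simplices (20): ABG, ABJ, AFL, AFM, AGM, AJL, BEF, BEJ, BFN, BGN, DFM, DFN, DLM, DLN, EFL, EGJ, EGM, ELM, GJN, JLN

Hence C_0 ≅ Z^10, C_1 ≅ Z^30, C_2 ≅ Z^20.

∂_1: C_1 → C_0 sends each edge [p,q] (with p < q) to q − p. For instance
  ∂DN = N − D.
The resulting 10×30 matrix has rank 9, and its Smith normal form has invariant factors (1,1,1,1,1,1,1,1,1).

Boundary ∂_2: C_2 → C_1 sends each 2-simplex [p,q,r] to [q,r] − [p,r] + [p,q]. For instance
  ∂EGJ = GJ − EJ + EG,
  ∂AGM = GM − AM + AG.
The resulting 30×20 matrix has rank 20, and its Smith normal form has invariant factors (1,1,1,1,1,1,1,1,1,1,1,1,1,1,1,1,1,1,1,2).

Computing H_k = (kernel of ∂_k) / (image of ∂_{k+1}):

  H_1: rank ker ∂_1 − rank ∂_2 = (30 − 9) − 20 = 1, and ∂_2 has invariant factor 2 > 1, so H_1 ≅ Z ⊕ Z/2.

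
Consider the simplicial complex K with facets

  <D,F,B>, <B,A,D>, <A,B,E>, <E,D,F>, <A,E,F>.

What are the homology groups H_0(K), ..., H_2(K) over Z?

H_0 ≅ Z,  H_1 ≅ Z,  H_2 = 0.

Fix the vertex order A < B < D < E < F and write every simplex with vertices in increasing order. Then dim K = 2 and the simplices of K are:

  0-simplices (5): A, B, D, E, F
  1-simplices (10): AB, AD, AE, AF, BD, BE, BF, DE, DF, EF
  2-simplices (5): ABD, ABE, AEF, BDF, DEF

Hence C_0 ≅ Z^5, C_1 ≅ Z^10, C_2 ≅ Z^5.

∂_1: C_1 → C_0 maps an edge to its endpoints' difference, ∂[p,q] = q − p. For instance
  ∂DF = F − D.
The resulting 5×10 matrix has rank 4, and its Smith normal form has invariant factors (1,1,1,1).

∂_2: C_2 → C_1 maps a triangle to the signed sum of its edges. For instance
  ∂BDF = DF − BF + BD,
  ∂ABE = BE − AE + AB.
As a 10×5 matrix over Z this has rank 5, with invariant factors (1,1,1,1,1).

From H_k ≅ ker(∂_k) / im(∂_{k+1}) we obtain:

  H_0: rank C_0 − rank ∂_1 = 5 − 4 = 1, and the invariant factors of ∂_1 are all 1, so H_0 = Z.
  H_1: rank ker ∂_1 − rank ∂_2 = (10 − 4) − 5 = 1, and the invariant factors of ∂_2 are all 1, so H_1 = Z.
  H_2: rank ker ∂_2 − rank ∂_3 = (5 − 5) − 0 = 0, and there is no ∂_3, so H_2 = 0.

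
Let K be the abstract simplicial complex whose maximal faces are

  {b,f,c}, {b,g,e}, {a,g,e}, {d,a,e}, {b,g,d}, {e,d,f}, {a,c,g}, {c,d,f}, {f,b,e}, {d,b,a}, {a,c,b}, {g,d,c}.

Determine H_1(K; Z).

H_1 = Z/2.

Take the total order a < b < c < d < e < f < g on the vertex set. Then K (dimension 2) consists of the simplices:

  0-simplices (7): a, b, c, d, e, f, g
  1-simplices (18): ab, ac, ad, ae, ag, bc, bd, be, bf, bg, cd, cf, cg, de, df, dg, ef, eg
  2-simplices (12): abc, abd, acg, ade, aeg, bcf, bdg, bef, beg, cdf, cdg, def

Hence C_0 ≅ Z^7, C_1 ≅ Z^18, C_2 ≅ Z^12.

Boundary ∂_1: C_1 → C_0 maps an edge to its endpoints' difference, ∂[p,q] = q − p. For instance
  ∂cg = g − c.
This gives a 7×18 integer matrix of rank 6; reducing to Smith normal form yields diagonal entries (1,1,1,1,1,1).

Boundary ∂_2: C_2 → C_1 acts by ∂[p,q,r] = [q,r] − [p,r] + [p,q]. For instance
  ∂ade = de − ae + ad,
  ∂abc = bc − ac + ab.
As a 18×12 matrix over Z this has rank 12, with invariant factors (1,1,1,1,1,1,1,1,1,1,1,2).

From H_k ≅ ker(∂_k) / im(∂_{k+1}) we obtain:

  H_1: rank ker ∂_1 − rank ∂_2 = (18 − 6) − 12 = 0, and ∂_2 has invariant factor 2 > 1, so H_1 ≅ Z/2.

(K is a triangulation of the real projective plane RP^2.)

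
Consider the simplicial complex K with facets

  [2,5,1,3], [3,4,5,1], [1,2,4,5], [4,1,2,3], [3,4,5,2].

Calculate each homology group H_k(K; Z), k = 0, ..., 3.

Fix the vertex order 1 < 2 < 3 < 4 < 5 and write every simplex with vertices in increasing order. Then dim K = 3 and the simplices of K are:

  0-simplices (5): [1], [2], [3], [4], [5]
  1-simplices (10): [1,2], [1,3], [1,4], [1,5], [2,3], [2,4], [2,5], [3,4], [3,5], [4,5]
  2-simplices (10): [1,2,3], [1,2,4], [1,2,5], [1,3,4], [1,3,5], [1,4,5], [2,3,4], [2,3,5], [2,4,5], [3,4,5]
  3-simplices (5): [1,2,3,4], [1,2,3,5], [1,2,4,5], [1,3,4,5], [2,3,4,5]

so the chain groups are C_0 ≅ Z^5, C_1 ≅ Z^10, C_2 ≅ Z^10, C_3 ≅ Z^5.

Boundary ∂_1: C_1 → C_0 maps an edge to its endpoints' difference, ∂[p,q] = q − p.
The 5×10 boundary matrix has rank 4 and Smith normal form diag(1,1,1,1).

Boundary ∂_2: C_2 → C_1 maps a triangle to the signed sum of its edges. For instance
  ∂[1,4,5] = [4,5] − [1,5] + [1,4],
  ∂[3,4,5] = [4,5] − [3,5] + [3,4].
The 10×10 boundary matrix has rank 6 and Smith normal form diag(1,1,1,1,1,1).

The boundary map ∂_3: C_3 → C_2 sends each 3-simplex σ to the alternating sum Σ_i (−1)^i (σ with its i-th vertex removed). For instance
  ∂[2,3,4,5] = [3,4,5] − [2,4,5] + [2,3,5] − [2,3,4],
  ∂[1,2,4,5] = [2,4,5] − [1,4,5] + [1,2,5] − [1,2,4].
The resulting 10×5 matrix has rank 4, and its Smith normal form has invariant factors (1,1,1,1).

From H_k ≅ ker(∂_k) / im(∂_{k+1}) we obtain:

  H_0: rank C_0 − rank ∂_1 = 5 − 4 = 1, and the invariant factors of ∂_1 are all 1, so H_0 ≅ Z.
  H_1: rank ker ∂_1 − rank ∂_2 = (10 − 4) − 6 = 0, and the invariant factors of ∂_2 are all 1, so H_1 ≅ 0.
  H_2: rank ker ∂_2 − rank ∂_3 = (10 − 6) − 4 = 0, and the invariant factors of ∂_3 are all 1, so H_2 ≅ 0.
  H_3: rank ker ∂_3 − rank ∂_4 = (5 − 4) − 0 = 1, and there is no ∂_4, so H_3 ≅ Z.

As a check, the Euler characteristic is 5 − 10 + 10 − 5 = 0, which agrees with 1 − 0 + 0 − 1 = 0.
(K is a triangulation of the 3-sphere S^3.)

H_0 = Z,  H_1 = 0,  H_2 = 0,  H_3 = Z.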